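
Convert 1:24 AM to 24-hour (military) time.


01:24

Input: 1:24 AM
AM hour stays: 1


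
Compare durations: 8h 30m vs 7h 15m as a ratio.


34:29 (1.17)

Duration 1: 510 minutes
Duration 2: 435 minutes
Ratio = 510:435
GCD = 15
Simplified = 34:29
As a decimal: 34/29 ≈ 1.17


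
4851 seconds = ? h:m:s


Hours: 4851 ÷ 3600 = 1 remainder 1251
Minutes: 1251 ÷ 60 = 20 remainder 51
Seconds: 51

1h 20m 51s


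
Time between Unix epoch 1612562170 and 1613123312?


Difference = 1613123312 - 1612562170 = 561142 seconds
In hours: 561142 / 3600 ≈ 155.9
In days: 561142 / 86400 ≈ 6.49

561142 seconds (155.9 hours / 6.49 days)


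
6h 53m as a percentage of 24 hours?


Total minutes: 6×60 + 53 = 413
Day = 24×60 = 1440 minutes
Fraction = 413/1440 ≈ 0.2868
As a percentage: 413/1440 × 100 ≈ 28.68%

0.2868 (28.68%)


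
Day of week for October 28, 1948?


Thursday

Zeller's congruence:
q=28, m=10, k=48, j=19
h = (28 + ⌊13×11/5⌋ + 48 + ⌊48/4⌋ + ⌊19/4⌋ - 2×19) mod 7
= (28 + 28 + 48 + 12 + 4 - 38) mod 7
= 82 mod 7 = 5
h=5 → Thursday


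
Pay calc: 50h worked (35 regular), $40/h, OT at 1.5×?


$2300.00

Regular: 35h × $40 = $1400.00
Overtime: 50 - 35 = 15h
OT pay: 15h × $40 × 1.5 = $900.00
Total = $1400.00 + $900.00 = $2300.00


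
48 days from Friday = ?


Thursday

Start: Friday (index 4)
(4 + 48) mod 7
= 52 mod 7
= 3
Index 3 → Thursday


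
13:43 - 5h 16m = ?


Start: 823 minutes from midnight
Subtract: 316 minutes
Remaining: 823 - 316 = 507
Hours: 8, Minutes: 27

08:27


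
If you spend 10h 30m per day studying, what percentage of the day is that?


Time: 630 minutes
Day: 1440 minutes
Percentage = (630/1440) × 100 ≈ 43.8%

43.8%


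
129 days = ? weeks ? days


18 weeks 3 days

Weeks: 129 ÷ 7 = 18 remainder 3


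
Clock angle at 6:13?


108.5°

Hour hand = 6×30 + 13×0.5 = 186.5°
Minute hand = 13×6 = 78°
Difference = |186.5 - 78| = 108.5°


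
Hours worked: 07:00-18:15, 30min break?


Total time = (18×60+15) - (7×60+0)
= 1095 - 420 = 675 min
Minus break: 675 - 30 = 645 min
= 10h 45m

10h 45m (645 minutes)


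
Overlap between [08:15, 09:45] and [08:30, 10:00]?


Meeting A: 495-585 (in minutes from midnight)
Meeting B: 510-600
Overlap start = max(495, 510) = 510
Overlap end = min(585, 600) = 585
Overlap = max(0, 585 - 510) = 75 min

75 minutes


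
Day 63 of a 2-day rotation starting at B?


Shift B

Shifts: A, B
Start: B (index 1)
Day 63: (1 + 63 - 1) mod 2
= 63 mod 2
= 1
Index 1 → shift B


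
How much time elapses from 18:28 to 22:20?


End time in minutes: 22×60 + 20 = 1340
Start time in minutes: 18×60 + 28 = 1108
Difference = 1340 - 1108 = 232 minutes
= 3 hours 52 minutes

3h 52m


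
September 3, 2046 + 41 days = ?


October 14, 2046

Start: September 3, 2046
Add 41 days
September 3 → October 1: 30 - 3 + 1 = 28 days (41 - 28 = 13 left)
October 1 + 13 = October 14, 2046


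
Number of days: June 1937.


Month: June (month 6)
June has 30 days

30 days


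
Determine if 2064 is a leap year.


Yes

Rules: divisible by 4 AND (not by 100 OR by 400)
2064 ÷ 4 = 516 exactly → divisible by 4
2064 ÷ 100 = 20 remainder 64 → not divisible by 100
Divisible by 4 but not by 100 → leap year


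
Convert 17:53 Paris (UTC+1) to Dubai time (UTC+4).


Time difference = UTC+4 - UTC+1 = +3 hours
New hour = (17 + 3) mod 24
= 20 mod 24 = 20
Minutes unchanged → 20:53

20:53


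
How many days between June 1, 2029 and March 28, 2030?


From June 1, 2029 to March 28, 2030
Rest of June 2029: 30 - 1 = 29
Full months: July 31, August 31, September 30, October 31, November 30, December 31, January 31, February 2030 28
Days into March 2030: 28
Total = 29 + 31 + 31 + 30 + 31 + 30 + 31 + 31 + 28 + 28 = 300 days

300 days


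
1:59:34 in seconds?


7174 seconds

Hours: 1 × 3600 = 3600
Minutes: 59 × 60 = 3540
Seconds: 34
Total = 3600 + 3540 + 34 = 7174


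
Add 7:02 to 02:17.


Start: 137 minutes from midnight
Add: 422 minutes
Total: 559 minutes
Hours: 559 ÷ 60 = 9 remainder 19

09:19


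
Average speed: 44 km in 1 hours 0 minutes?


44.0 km/h

Distance: 44 km
Time: 1 hours
Speed = 44 / 1 = 44.0 km/h


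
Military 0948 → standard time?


Hour: 9
9 < 12 → AM

9:48 AM


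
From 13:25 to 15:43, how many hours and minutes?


End time in minutes: 15×60 + 43 = 943
Start time in minutes: 13×60 + 25 = 805
Difference = 943 - 805 = 138 minutes
= 2 hours 18 minutes

2h 18m


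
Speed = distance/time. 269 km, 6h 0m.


Distance: 269 km
Time: 6 hours
Speed = 269 / 6 ≈ 44.8 km/h

44.8 km/h


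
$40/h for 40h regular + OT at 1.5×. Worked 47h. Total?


Regular: 40h × $40 = $1600.00
Overtime: 47 - 40 = 7h
OT pay: 7h × $40 × 1.5 = $420.00
Total = $1600.00 + $420.00 = $2020.00

$2020.00


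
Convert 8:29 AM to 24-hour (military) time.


Input: 8:29 AM
AM hour stays: 8

08:29


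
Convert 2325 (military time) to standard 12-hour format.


11:25 PM

Hour: 23
23 - 12 = 11 → PM


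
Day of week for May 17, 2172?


Sunday

Zeller's congruence:
q=17, m=5, k=72, j=21
h = (17 + ⌊13×6/5⌋ + 72 + ⌊72/4⌋ + ⌊21/4⌋ - 2×21) mod 7
= (17 + 15 + 72 + 18 + 5 - 42) mod 7
= 85 mod 7 = 1
h=1 → Sunday


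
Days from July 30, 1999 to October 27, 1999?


89 days

From July 30, 1999 to October 27, 1999
Rest of July 1999: 31 - 30 = 1
Full months: August 31, September 30
Days into October 1999: 27
Total = 1 + 31 + 30 + 27 = 89 days


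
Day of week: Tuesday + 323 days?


Start: Tuesday (index 1)
(1 + 323) mod 7
= 324 mod 7
= 2
Index 2 → Wednesday

Wednesday


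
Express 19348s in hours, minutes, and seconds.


5h 22m 28s

Hours: 19348 ÷ 3600 = 5 remainder 1348
Minutes: 1348 ÷ 60 = 22 remainder 28
Seconds: 28


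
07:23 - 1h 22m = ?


Start: 443 minutes from midnight
Subtract: 82 minutes
Remaining: 443 - 82 = 361
Hours: 6, Minutes: 1

06:01


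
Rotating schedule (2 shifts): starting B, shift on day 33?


Shift B

Shifts: A, B
Start: B (index 1)
Day 33: (1 + 33 - 1) mod 2
= 33 mod 2
= 1
Index 1 → shift B


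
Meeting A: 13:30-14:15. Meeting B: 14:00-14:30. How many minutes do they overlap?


15 minutes

Meeting A: 810-855 (in minutes from midnight)
Meeting B: 840-870
Overlap start = max(810, 840) = 840
Overlap end = min(855, 870) = 855
Overlap = max(0, 855 - 840) = 15 min


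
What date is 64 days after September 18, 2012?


Start: September 18, 2012
Add 64 days
September 18 → October 1: 30 - 18 + 1 = 13 days (64 - 13 = 51 left)
October 1 → November 1: 31 - 1 + 1 = 31 days (51 - 31 = 20 left)
November 1 + 20 = November 21, 2012

November 21, 2012


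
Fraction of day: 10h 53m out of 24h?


Total minutes: 10×60 + 53 = 653
Day = 24×60 = 1440 minutes
Fraction = 653/1440 ≈ 0.4535
As a percentage: 653/1440 × 100 ≈ 45.35%

0.4535 (45.35%)


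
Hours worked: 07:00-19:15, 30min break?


11h 45m (705 minutes)

Total time = (19×60+15) - (7×60+0)
= 1155 - 420 = 735 min
Minus break: 735 - 30 = 705 min
= 11h 45m


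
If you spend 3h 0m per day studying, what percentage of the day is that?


Time: 180 minutes
Day: 1440 minutes
Percentage = (180/1440) × 100 = 12.5%

12.5%


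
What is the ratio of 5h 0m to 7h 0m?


Duration 1: 300 minutes
Duration 2: 420 minutes
Ratio = 300:420
GCD = 60
Simplified = 5:7
As a decimal: 5/7 ≈ 0.71

5:7 (0.71)


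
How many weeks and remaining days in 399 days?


Weeks: 399 ÷ 7 = 57 remainder 0

57 weeks 0 days


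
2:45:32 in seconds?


Hours: 2 × 3600 = 7200
Minutes: 45 × 60 = 2700
Seconds: 32
Total = 7200 + 2700 + 32 = 9932

9932 seconds


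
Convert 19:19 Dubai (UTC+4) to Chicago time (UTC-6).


09:19

Time difference = UTC-6 - UTC+4 = -10 hours
New hour = (19 -10) mod 24
= 9 mod 24 = 9
Minutes unchanged → 09:19


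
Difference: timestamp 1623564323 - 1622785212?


779111 seconds (216.4 hours / 9.02 days)

Difference = 1623564323 - 1622785212 = 779111 seconds
In hours: 779111 / 3600 ≈ 216.4
In days: 779111 / 86400 ≈ 9.02


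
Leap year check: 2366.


Rules: divisible by 4 AND (not by 100 OR by 400)
2366 ÷ 4 = 591 remainder 2 → not divisible by 4
Not divisible by 4 → not a leap year

No


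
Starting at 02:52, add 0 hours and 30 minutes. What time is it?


03:22

Start: 172 minutes from midnight
Add: 30 minutes
Total: 202 minutes
Hours: 202 ÷ 60 = 3 remainder 22


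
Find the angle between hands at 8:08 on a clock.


Hour hand = 8×30 + 8×0.5 = 244.0°
Minute hand = 8×6 = 48°
Difference = |244.0 - 48| = 196.0°
Since > 180°: 360 - 196.0 = 164.0°

164.0°


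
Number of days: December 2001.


Month: December (month 12)
December has 31 days

31 days


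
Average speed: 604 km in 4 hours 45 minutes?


Distance: 604 km
Time: 4h 45m = 285 min = 285/60 = 19/4 hours
Speed = 604 ÷ (19/4) = 604 × 4 / 19 = 2416/19 ≈ 127.2 km/h

127.2 km/h


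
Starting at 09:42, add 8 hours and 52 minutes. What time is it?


Start: 582 minutes from midnight
Add: 532 minutes
Total: 1114 minutes
Hours: 1114 ÷ 60 = 18 remainder 34

18:34


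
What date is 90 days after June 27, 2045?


Start: June 27, 2045
Add 90 days
June 27 → July 1: 30 - 27 + 1 = 4 days (90 - 4 = 86 left)
July 1 → August 1: 31 - 1 + 1 = 31 days (86 - 31 = 55 left)
August 1 → September 1: 31 - 1 + 1 = 31 days (55 - 31 = 24 left)
September 1 + 24 = September 25, 2045

September 25, 2045


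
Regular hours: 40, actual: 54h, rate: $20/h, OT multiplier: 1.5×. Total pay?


Regular: 40h × $20 = $800.00
Overtime: 54 - 40 = 14h
OT pay: 14h × $20 × 1.5 = $420.00
Total = $800.00 + $420.00 = $1220.00

$1220.00


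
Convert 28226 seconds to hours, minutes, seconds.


Hours: 28226 ÷ 3600 = 7 remainder 3026
Minutes: 3026 ÷ 60 = 50 remainder 26
Seconds: 26

7h 50m 26s


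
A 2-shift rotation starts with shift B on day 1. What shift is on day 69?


Shift B

Shifts: A, B
Start: B (index 1)
Day 69: (1 + 69 - 1) mod 2
= 69 mod 2
= 1
Index 1 → shift B


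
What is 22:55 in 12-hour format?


Hour: 22
22 - 12 = 10 → PM

10:55 PM


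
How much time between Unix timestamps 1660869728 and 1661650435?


Difference = 1661650435 - 1660869728 = 780707 seconds
In hours: 780707 / 3600 ≈ 216.9
In days: 780707 / 86400 ≈ 9.04

780707 seconds (216.9 hours / 9.04 days)


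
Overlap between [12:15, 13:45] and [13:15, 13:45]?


Meeting A: 735-825 (in minutes from midnight)
Meeting B: 795-825
Overlap start = max(735, 795) = 795
Overlap end = min(825, 825) = 825
Overlap = max(0, 825 - 795) = 30 min

30 minutes


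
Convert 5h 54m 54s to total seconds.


21294 seconds

Hours: 5 × 3600 = 18000
Minutes: 54 × 60 = 3240
Seconds: 54
Total = 18000 + 3240 + 54 = 21294


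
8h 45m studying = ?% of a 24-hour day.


Time: 525 minutes
Day: 1440 minutes
Percentage = (525/1440) × 100 ≈ 36.5%

36.5%


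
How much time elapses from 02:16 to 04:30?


2h 14m

End time in minutes: 4×60 + 30 = 270
Start time in minutes: 2×60 + 16 = 136
Difference = 270 - 136 = 134 minutes
= 2 hours 14 minutes


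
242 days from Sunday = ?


Thursday

Start: Sunday (index 6)
(6 + 242) mod 7
= 248 mod 7
= 3
Index 3 → Thursday


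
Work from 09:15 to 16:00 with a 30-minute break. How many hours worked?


6h 15m (375 minutes)

Total time = (16×60+0) - (9×60+15)
= 960 - 555 = 405 min
Minus break: 405 - 30 = 375 min
= 6h 15m


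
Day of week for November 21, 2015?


Saturday

Zeller's congruence:
q=21, m=11, k=15, j=20
h = (21 + ⌊13×12/5⌋ + 15 + ⌊15/4⌋ + ⌊20/4⌋ - 2×20) mod 7
= (21 + 31 + 15 + 3 + 5 - 40) mod 7
= 35 mod 7 = 0
h=0 → Saturday


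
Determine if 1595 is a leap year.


No

Rules: divisible by 4 AND (not by 100 OR by 400)
1595 ÷ 4 = 398 remainder 3 → not divisible by 4
Not divisible by 4 → not a leap year


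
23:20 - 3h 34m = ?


Start: 1400 minutes from midnight
Subtract: 214 minutes
Remaining: 1400 - 214 = 1186
Hours: 19, Minutes: 46

19:46


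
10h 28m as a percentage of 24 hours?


0.4361 (43.61%)

Total minutes: 10×60 + 28 = 628
Day = 24×60 = 1440 minutes
Fraction = 628/1440 ≈ 0.4361
As a percentage: 628/1440 × 100 ≈ 43.61%


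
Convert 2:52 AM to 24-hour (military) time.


02:52

Input: 2:52 AM
AM hour stays: 2


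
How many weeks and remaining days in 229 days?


32 weeks 5 days

Weeks: 229 ÷ 7 = 32 remainder 5


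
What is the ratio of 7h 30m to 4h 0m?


Duration 1: 450 minutes
Duration 2: 240 minutes
Ratio = 450:240
GCD = 30
Simplified = 15:8
As a decimal: 15/8 ≈ 1.88

15:8 (1.88)


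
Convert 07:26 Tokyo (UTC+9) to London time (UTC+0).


22:26 (previous day)

Time difference = UTC+0 - UTC+9 = -9 hours
New hour = (7 -9) mod 24
= -2 mod 24 = 22
Minutes unchanged → 22:26; -2 < 0 → previous day


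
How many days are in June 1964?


30 days

Month: June (month 6)
June has 30 days


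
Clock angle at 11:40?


110.0°

Hour hand = 11×30 + 40×0.5 = 350.0°
Minute hand = 40×6 = 240°
Difference = |350.0 - 240| = 110.0°


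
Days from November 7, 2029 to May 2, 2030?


176 days

From November 7, 2029 to May 2, 2030
Rest of November 2029: 30 - 7 = 23
Full months: December 31, January 31, February 2030 28, March 31, April 30
Days into May 2030: 2
Total = 23 + 31 + 31 + 28 + 31 + 30 + 2 = 176 days


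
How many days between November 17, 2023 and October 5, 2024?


From November 17, 2023 to October 5, 2024
Rest of November 2023: 30 - 17 = 13
Full months: December 31, January 31, February 2024 29, March 31, April 30, May 31, June 30, July 31, August 31, September 30
Days into October 2024: 5
Total = 13 + 31 + 31 + 29 + 31 + 30 + 31 + 30 + 31 + 31 + 30 + 5 = 323 days

323 days


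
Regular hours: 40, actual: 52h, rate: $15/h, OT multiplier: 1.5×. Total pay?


$870.00

Regular: 40h × $15 = $600.00
Overtime: 52 - 40 = 12h
OT pay: 12h × $15 × 1.5 = $270.00
Total = $600.00 + $270.00 = $870.00


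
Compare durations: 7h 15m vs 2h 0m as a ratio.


29:8 (3.63)

Duration 1: 435 minutes
Duration 2: 120 minutes
Ratio = 435:120
GCD = 15
Simplified = 29:8
As a decimal: 29/8 ≈ 3.63


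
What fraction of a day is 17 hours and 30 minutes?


0.7292 (72.92%)

Total minutes: 17×60 + 30 = 1050
Day = 24×60 = 1440 minutes
Fraction = 1050/1440 ≈ 0.7292
As a percentage: 1050/1440 × 100 ≈ 72.92%


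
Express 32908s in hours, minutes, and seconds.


Hours: 32908 ÷ 3600 = 9 remainder 508
Minutes: 508 ÷ 60 = 8 remainder 28
Seconds: 28

9h 8m 28s


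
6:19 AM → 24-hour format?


06:19

Input: 6:19 AM
AM hour stays: 6


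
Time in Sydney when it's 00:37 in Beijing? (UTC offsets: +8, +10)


Time difference = UTC+10 - UTC+8 = +2 hours
New hour = (0 + 2) mod 24
= 2 mod 24 = 2
Minutes unchanged → 02:37

02:37


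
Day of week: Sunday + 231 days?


Sunday

Start: Sunday (index 6)
(6 + 231) mod 7
= 237 mod 7
= 6
Index 6 → Sunday


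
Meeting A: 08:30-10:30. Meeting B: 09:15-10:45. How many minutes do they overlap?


Meeting A: 510-630 (in minutes from midnight)
Meeting B: 555-645
Overlap start = max(510, 555) = 555
Overlap end = min(630, 645) = 630
Overlap = max(0, 630 - 555) = 75 min

75 minutes


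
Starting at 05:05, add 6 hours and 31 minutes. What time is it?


Start: 305 minutes from midnight
Add: 391 minutes
Total: 696 minutes
Hours: 696 ÷ 60 = 11 remainder 36

11:36


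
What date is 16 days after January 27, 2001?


Start: January 27, 2001
Add 16 days
January 27 → February 1: 31 - 27 + 1 = 5 days (16 - 5 = 11 left)
February 1 + 11 = February 12, 2001

February 12, 2001


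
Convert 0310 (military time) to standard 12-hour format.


3:10 AM

Hour: 3
3 < 12 → AM


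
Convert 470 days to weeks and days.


Weeks: 470 ÷ 7 = 67 remainder 1

67 weeks 1 days


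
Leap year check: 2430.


No

Rules: divisible by 4 AND (not by 100 OR by 400)
2430 ÷ 4 = 607 remainder 2 → not divisible by 4
Not divisible by 4 → not a leap year


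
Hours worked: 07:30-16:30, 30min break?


8h 30m (510 minutes)

Total time = (16×60+30) - (7×60+30)
= 990 - 450 = 540 min
Minus break: 540 - 30 = 510 min
= 8h 30m


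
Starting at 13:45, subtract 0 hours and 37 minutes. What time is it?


13:08

Start: 825 minutes from midnight
Subtract: 37 minutes
Remaining: 825 - 37 = 788
Hours: 13, Minutes: 8


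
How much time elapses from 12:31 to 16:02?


3h 31m

End time in minutes: 16×60 + 2 = 962
Start time in minutes: 12×60 + 31 = 751
Difference = 962 - 751 = 211 minutes
= 3 hours 31 minutes


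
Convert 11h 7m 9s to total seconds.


Hours: 11 × 3600 = 39600
Minutes: 7 × 60 = 420
Seconds: 9
Total = 39600 + 420 + 9 = 40029

40029 seconds


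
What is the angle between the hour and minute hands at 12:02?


Hour hand (12 ≡ 0 on the dial): 0×30 + 2×0.5 = 1.0°
Minute hand = 2×6 = 12°
Difference = |1.0 - 12| = 11.0°

11.0°


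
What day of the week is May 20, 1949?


Friday

Zeller's congruence:
q=20, m=5, k=49, j=19
h = (20 + ⌊13×6/5⌋ + 49 + ⌊49/4⌋ + ⌊19/4⌋ - 2×19) mod 7
= (20 + 15 + 49 + 12 + 4 - 38) mod 7
= 62 mod 7 = 6
h=6 → Friday


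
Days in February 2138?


28 days

Month: February (month 2)
February: 28 or 29 (leap year)
2138 leap year? No


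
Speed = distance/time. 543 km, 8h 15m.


Distance: 543 km
Time: 8h 15m = 495 min = 495/60 = 33/4 hours
Speed = 543 ÷ (33/4) = 543 × 4 / 33 = 2172/33 ≈ 65.8 km/h

65.8 km/h


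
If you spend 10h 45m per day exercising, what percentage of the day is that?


Time: 645 minutes
Day: 1440 minutes
Percentage = (645/1440) × 100 ≈ 44.8%

44.8%


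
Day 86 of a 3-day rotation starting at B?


Shift C

Shifts: A, B, C
Start: B (index 1)
Day 86: (1 + 86 - 1) mod 3
= 86 mod 3
= 2
Index 2 → shift C


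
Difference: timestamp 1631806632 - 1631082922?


723710 seconds (201.0 hours / 8.38 days)

Difference = 1631806632 - 1631082922 = 723710 seconds
In hours: 723710 / 3600 ≈ 201.0
In days: 723710 / 86400 ≈ 8.38


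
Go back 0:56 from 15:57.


15:01

Start: 957 minutes from midnight
Subtract: 56 minutes
Remaining: 957 - 56 = 901
Hours: 15, Minutes: 1


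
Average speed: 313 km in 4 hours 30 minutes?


69.6 km/h

Distance: 313 km
Time: 4h 30m = 270 min = 270/60 = 9/2 hours
Speed = 313 ÷ (9/2) = 313 × 2 / 9 = 626/9 ≈ 69.6 km/h


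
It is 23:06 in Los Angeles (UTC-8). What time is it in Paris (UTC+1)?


Time difference = UTC+1 - UTC-8 = +9 hours
New hour = (23 + 9) mod 24
= 32 mod 24 = 8
Minutes unchanged → 08:06; 32 ≥ 24 → next day

08:06 (next day)


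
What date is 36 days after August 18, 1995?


September 23, 1995

Start: August 18, 1995
Add 36 days
August 18 → September 1: 31 - 18 + 1 = 14 days (36 - 14 = 22 left)
September 1 + 22 = September 23, 1995


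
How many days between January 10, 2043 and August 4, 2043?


From January 10, 2043 to August 4, 2043
Rest of January 2043: 31 - 10 = 21
Full months: February 2043 28, March 31, April 30, May 31, June 30, July 31
Days into August 2043: 4
Total = 21 + 28 + 31 + 30 + 31 + 30 + 31 + 4 = 206 days

206 days


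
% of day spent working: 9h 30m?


Time: 570 minutes
Day: 1440 minutes
Percentage = (570/1440) × 100 ≈ 39.6%

39.6%


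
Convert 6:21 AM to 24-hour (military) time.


06:21

Input: 6:21 AM
AM hour stays: 6


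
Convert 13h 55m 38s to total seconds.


50138 seconds

Hours: 13 × 3600 = 46800
Minutes: 55 × 60 = 3300
Seconds: 38
Total = 46800 + 3300 + 38 = 50138


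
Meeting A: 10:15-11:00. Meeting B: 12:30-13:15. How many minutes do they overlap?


0 minutes

Meeting A: 615-660 (in minutes from midnight)
Meeting B: 750-795
Overlap start = max(615, 750) = 750
Overlap end = min(660, 795) = 660
Overlap = max(0, 660 - 750) = 0 min


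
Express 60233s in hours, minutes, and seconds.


16h 43m 53s

Hours: 60233 ÷ 3600 = 16 remainder 2633
Minutes: 2633 ÷ 60 = 43 remainder 53
Seconds: 53


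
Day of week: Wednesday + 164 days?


Saturday

Start: Wednesday (index 2)
(2 + 164) mod 7
= 166 mod 7
= 5
Index 5 → Saturday


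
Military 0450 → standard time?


Hour: 4
4 < 12 → AM

4:50 AM


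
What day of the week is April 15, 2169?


Saturday

Zeller's congruence:
q=15, m=4, k=69, j=21
h = (15 + ⌊13×5/5⌋ + 69 + ⌊69/4⌋ + ⌊21/4⌋ - 2×21) mod 7
= (15 + 13 + 69 + 17 + 5 - 42) mod 7
= 77 mod 7 = 0
h=0 → Saturday


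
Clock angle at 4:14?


43.0°

Hour hand = 4×30 + 14×0.5 = 127.0°
Minute hand = 14×6 = 84°
Difference = |127.0 - 84| = 43.0°


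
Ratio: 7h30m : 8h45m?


6:7 (0.86)

Duration 1: 450 minutes
Duration 2: 525 minutes
Ratio = 450:525
GCD = 75
Simplified = 6:7
As a decimal: 6/7 ≈ 0.86


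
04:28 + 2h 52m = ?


Start: 268 minutes from midnight
Add: 172 minutes
Total: 440 minutes
Hours: 440 ÷ 60 = 7 remainder 20

07:20


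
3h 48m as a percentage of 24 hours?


0.1583 (15.83%)

Total minutes: 3×60 + 48 = 228
Day = 24×60 = 1440 minutes
Fraction = 228/1440 ≈ 0.1583
As a percentage: 228/1440 × 100 ≈ 15.83%


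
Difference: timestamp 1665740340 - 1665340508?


399832 seconds (111.1 hours / 4.63 days)

Difference = 1665740340 - 1665340508 = 399832 seconds
In hours: 399832 / 3600 ≈ 111.1
In days: 399832 / 86400 ≈ 4.63


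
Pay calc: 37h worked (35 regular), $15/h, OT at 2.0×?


Regular: 35h × $15 = $525.00
Overtime: 37 - 35 = 2h
OT pay: 2h × $15 × 2.0 = $60.00
Total = $525.00 + $60.00 = $585.00

$585.00


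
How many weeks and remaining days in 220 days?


31 weeks 3 days

Weeks: 220 ÷ 7 = 31 remainder 3


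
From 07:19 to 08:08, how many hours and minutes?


0h 49m

End time in minutes: 8×60 + 8 = 488
Start time in minutes: 7×60 + 19 = 439
Difference = 488 - 439 = 49 minutes
= 0 hours 49 minutes


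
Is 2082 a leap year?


No

Rules: divisible by 4 AND (not by 100 OR by 400)
2082 ÷ 4 = 520 remainder 2 → not divisible by 4
Not divisible by 4 → not a leap year


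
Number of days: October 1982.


31 days

Month: October (month 10)
October has 31 days


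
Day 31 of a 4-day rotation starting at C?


Shifts: A, B, C, D
Start: C (index 2)
Day 31: (2 + 31 - 1) mod 4
= 32 mod 4
= 0
Index 0 → shift A

Shift A


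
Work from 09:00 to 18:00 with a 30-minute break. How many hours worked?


8h 30m (510 minutes)

Total time = (18×60+0) - (9×60+0)
= 1080 - 540 = 540 min
Minus break: 540 - 30 = 510 min
= 8h 30m


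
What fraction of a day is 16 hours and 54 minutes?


Total minutes: 16×60 + 54 = 1014
Day = 24×60 = 1440 minutes
Fraction = 1014/1440 ≈ 0.7042
As a percentage: 1014/1440 × 100 ≈ 70.42%

0.7042 (70.42%)


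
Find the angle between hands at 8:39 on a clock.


Hour hand = 8×30 + 39×0.5 = 259.5°
Minute hand = 39×6 = 234°
Difference = |259.5 - 234| = 25.5°

25.5°


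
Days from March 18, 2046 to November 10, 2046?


From March 18, 2046 to November 10, 2046
Rest of March 2046: 31 - 18 = 13
Full months: April 30, May 31, June 30, July 31, August 31, September 30, October 31
Days into November 2046: 10
Total = 13 + 30 + 31 + 30 + 31 + 31 + 30 + 31 + 10 = 237 days

237 days


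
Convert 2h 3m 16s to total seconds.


Hours: 2 × 3600 = 7200
Minutes: 3 × 60 = 180
Seconds: 16
Total = 7200 + 180 + 16 = 7396

7396 seconds


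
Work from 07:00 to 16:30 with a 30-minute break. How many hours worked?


9h 0m (540 minutes)

Total time = (16×60+30) - (7×60+0)
= 990 - 420 = 570 min
Minus break: 570 - 30 = 540 min
= 9h 0m


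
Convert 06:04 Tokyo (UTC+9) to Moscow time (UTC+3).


Time difference = UTC+3 - UTC+9 = -6 hours
New hour = (6 -6) mod 24
= 0 mod 24 = 0
Minutes unchanged → 00:04

00:04


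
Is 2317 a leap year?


No

Rules: divisible by 4 AND (not by 100 OR by 400)
2317 ÷ 4 = 579 remainder 1 → not divisible by 4
Not divisible by 4 → not a leap year


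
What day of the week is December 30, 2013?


Zeller's congruence:
q=30, m=12, k=13, j=20
h = (30 + ⌊13×13/5⌋ + 13 + ⌊13/4⌋ + ⌊20/4⌋ - 2×20) mod 7
= (30 + 33 + 13 + 3 + 5 - 40) mod 7
= 44 mod 7 = 2
h=2 → Monday

Monday


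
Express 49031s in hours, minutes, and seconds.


13h 37m 11s

Hours: 49031 ÷ 3600 = 13 remainder 2231
Minutes: 2231 ÷ 60 = 37 remainder 11
Seconds: 11


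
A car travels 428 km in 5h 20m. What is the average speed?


Distance: 428 km
Time: 5h 20m = 320 min = 320/60 = 16/3 hours
Speed = 428 ÷ (16/3) = 428 × 3 / 16 = 1284/16 ≈ 80.3 km/h

80.3 km/h


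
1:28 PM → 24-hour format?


Input: 1:28 PM
PM: 1 + 12 = 13

13:28


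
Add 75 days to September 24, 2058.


Start: September 24, 2058
Add 75 days
September 24 → October 1: 30 - 24 + 1 = 7 days (75 - 7 = 68 left)
October 1 → November 1: 31 - 1 + 1 = 31 days (68 - 31 = 37 left)
November 1 → December 1: 30 - 1 + 1 = 30 days (37 - 30 = 7 left)
December 1 + 7 = December 8, 2058

December 8, 2058


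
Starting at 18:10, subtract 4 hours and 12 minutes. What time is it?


13:58

Start: 1090 minutes from midnight
Subtract: 252 minutes
Remaining: 1090 - 252 = 838
Hours: 13, Minutes: 58


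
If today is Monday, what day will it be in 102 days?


Start: Monday (index 0)
(0 + 102) mod 7
= 102 mod 7
= 4
Index 4 → Friday

Friday


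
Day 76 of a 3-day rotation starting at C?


Shift C

Shifts: A, B, C
Start: C (index 2)
Day 76: (2 + 76 - 1) mod 3
= 77 mod 3
= 2
Index 2 → shift C


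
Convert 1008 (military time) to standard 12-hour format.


10:08 AM

Hour: 10
10 < 12 → AM


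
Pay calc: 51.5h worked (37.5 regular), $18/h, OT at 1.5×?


$1053.00

Regular: 37.5h × $18 = $675.00
Overtime: 51.5 - 37.5 = 14.0h
OT pay: 14.0h × $18 × 1.5 = $378.00
Total = $675.00 + $378.00 = $1053.00


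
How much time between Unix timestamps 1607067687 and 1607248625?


180938 seconds (50.3 hours / 2.09 days)

Difference = 1607248625 - 1607067687 = 180938 seconds
In hours: 180938 / 3600 ≈ 50.3
In days: 180938 / 86400 ≈ 2.09


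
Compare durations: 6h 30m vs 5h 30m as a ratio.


13:11 (1.18)

Duration 1: 390 minutes
Duration 2: 330 minutes
Ratio = 390:330
GCD = 30
Simplified = 13:11
As a decimal: 13/11 ≈ 1.18


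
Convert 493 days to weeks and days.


70 weeks 3 days

Weeks: 493 ÷ 7 = 70 remainder 3


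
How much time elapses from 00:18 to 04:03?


3h 45m

End time in minutes: 4×60 + 3 = 243
Start time in minutes: 0×60 + 18 = 18
Difference = 243 - 18 = 225 minutes
= 3 hours 45 minutes


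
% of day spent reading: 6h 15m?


26.0%

Time: 375 minutes
Day: 1440 minutes
Percentage = (375/1440) × 100 ≈ 26.0%


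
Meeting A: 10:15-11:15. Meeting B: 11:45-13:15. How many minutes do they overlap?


Meeting A: 615-675 (in minutes from midnight)
Meeting B: 705-795
Overlap start = max(615, 705) = 705
Overlap end = min(675, 795) = 675
Overlap = max(0, 675 - 705) = 0 min

0 minutes


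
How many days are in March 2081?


Month: March (month 3)
March has 31 days

31 days


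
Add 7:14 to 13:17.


Start: 797 minutes from midnight
Add: 434 minutes
Total: 1231 minutes
Hours: 1231 ÷ 60 = 20 remainder 31

20:31


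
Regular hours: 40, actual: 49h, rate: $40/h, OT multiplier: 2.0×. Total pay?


Regular: 40h × $40 = $1600.00
Overtime: 49 - 40 = 9h
OT pay: 9h × $40 × 2.0 = $720.00
Total = $1600.00 + $720.00 = $2320.00

$2320.00


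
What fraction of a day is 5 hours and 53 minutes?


Total minutes: 5×60 + 53 = 353
Day = 24×60 = 1440 minutes
Fraction = 353/1440 ≈ 0.2451
As a percentage: 353/1440 × 100 ≈ 24.51%

0.2451 (24.51%)


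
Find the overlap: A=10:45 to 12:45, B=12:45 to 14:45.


Meeting A: 645-765 (in minutes from midnight)
Meeting B: 765-885
Overlap start = max(645, 765) = 765
Overlap end = min(765, 885) = 765
Overlap = max(0, 765 - 765) = 0 min

0 minutes


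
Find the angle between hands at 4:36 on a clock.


Hour hand = 4×30 + 36×0.5 = 138.0°
Minute hand = 36×6 = 216°
Difference = |138.0 - 216| = 78.0°

78.0°


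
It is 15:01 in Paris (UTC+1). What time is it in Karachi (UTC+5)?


Time difference = UTC+5 - UTC+1 = +4 hours
New hour = (15 + 4) mod 24
= 19 mod 24 = 19
Minutes unchanged → 19:01

19:01


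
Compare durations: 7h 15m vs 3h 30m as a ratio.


Duration 1: 435 minutes
Duration 2: 210 minutes
Ratio = 435:210
GCD = 15
Simplified = 29:14
As a decimal: 29/14 ≈ 2.07

29:14 (2.07)


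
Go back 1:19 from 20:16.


Start: 1216 minutes from midnight
Subtract: 79 minutes
Remaining: 1216 - 79 = 1137
Hours: 18, Minutes: 57

18:57


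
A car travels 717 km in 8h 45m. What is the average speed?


81.9 km/h

Distance: 717 km
Time: 8h 45m = 525 min = 525/60 = 35/4 hours
Speed = 717 ÷ (35/4) = 717 × 4 / 35 = 2868/35 ≈ 81.9 km/h


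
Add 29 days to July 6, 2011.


August 4, 2011

Start: July 6, 2011
Add 29 days
July 6 → August 1: 31 - 6 + 1 = 26 days (29 - 26 = 3 left)
August 1 + 3 = August 4, 2011


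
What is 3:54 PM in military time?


Input: 3:54 PM
PM: 3 + 12 = 15

15:54


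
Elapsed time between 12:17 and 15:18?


End time in minutes: 15×60 + 18 = 918
Start time in minutes: 12×60 + 17 = 737
Difference = 918 - 737 = 181 minutes
= 3 hours 1 minutes

3h 1m


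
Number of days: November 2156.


Month: November (month 11)
November has 30 days

30 days


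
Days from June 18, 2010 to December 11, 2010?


From June 18, 2010 to December 11, 2010
Rest of June 2010: 30 - 18 = 12
Full months: July 31, August 31, September 30, October 31, November 30
Days into December 2010: 11
Total = 12 + 31 + 31 + 30 + 31 + 30 + 11 = 176 days

176 days


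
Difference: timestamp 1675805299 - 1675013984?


791315 seconds (219.8 hours / 9.16 days)

Difference = 1675805299 - 1675013984 = 791315 seconds
In hours: 791315 / 3600 ≈ 219.8
In days: 791315 / 86400 ≈ 9.16


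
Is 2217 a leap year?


No

Rules: divisible by 4 AND (not by 100 OR by 400)
2217 ÷ 4 = 554 remainder 1 → not divisible by 4
Not divisible by 4 → not a leap year


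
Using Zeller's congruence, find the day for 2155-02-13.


Thursday

Zeller's congruence:
q=13, m=14, k=54, j=21
h = (13 + ⌊13×15/5⌋ + 54 + ⌊54/4⌋ + ⌊21/4⌋ - 2×21) mod 7
= (13 + 39 + 54 + 13 + 5 - 42) mod 7
= 82 mod 7 = 5
h=5 → Thursday


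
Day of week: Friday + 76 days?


Thursday

Start: Friday (index 4)
(4 + 76) mod 7
= 80 mod 7
= 3
Index 3 → Thursday


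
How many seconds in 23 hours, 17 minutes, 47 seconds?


Hours: 23 × 3600 = 82800
Minutes: 17 × 60 = 1020
Seconds: 47
Total = 82800 + 1020 + 47 = 83867

83867 seconds


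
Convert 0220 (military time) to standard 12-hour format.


Hour: 2
2 < 12 → AM

2:20 AM


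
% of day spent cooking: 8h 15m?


Time: 495 minutes
Day: 1440 minutes
Percentage = (495/1440) × 100 ≈ 34.4%

34.4%


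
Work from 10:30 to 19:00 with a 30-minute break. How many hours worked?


Total time = (19×60+0) - (10×60+30)
= 1140 - 630 = 510 min
Minus break: 510 - 30 = 480 min
= 8h 0m

8h 0m (480 minutes)


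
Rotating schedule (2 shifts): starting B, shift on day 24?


Shifts: A, B
Start: B (index 1)
Day 24: (1 + 24 - 1) mod 2
= 24 mod 2
= 0
Index 0 → shift A

Shift A


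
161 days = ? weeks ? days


Weeks: 161 ÷ 7 = 23 remainder 0

23 weeks 0 days


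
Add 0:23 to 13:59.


14:22

Start: 839 minutes from midnight
Add: 23 minutes
Total: 862 minutes
Hours: 862 ÷ 60 = 14 remainder 22


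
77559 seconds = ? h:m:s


21h 32m 39s

Hours: 77559 ÷ 3600 = 21 remainder 1959
Minutes: 1959 ÷ 60 = 32 remainder 39
Seconds: 39


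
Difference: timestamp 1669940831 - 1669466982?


Difference = 1669940831 - 1669466982 = 473849 seconds
In hours: 473849 / 3600 ≈ 131.6
In days: 473849 / 86400 ≈ 5.48

473849 seconds (131.6 hours / 5.48 days)


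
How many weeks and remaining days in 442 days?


Weeks: 442 ÷ 7 = 63 remainder 1

63 weeks 1 days


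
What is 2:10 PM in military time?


14:10

Input: 2:10 PM
PM: 2 + 12 = 14


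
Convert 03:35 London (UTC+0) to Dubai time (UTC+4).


07:35

Time difference = UTC+4 - UTC+0 = +4 hours
New hour = (3 + 4) mod 24
= 7 mod 24 = 7
Minutes unchanged → 07:35


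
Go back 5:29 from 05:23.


23:54

Start: 323 minutes from midnight
Subtract: 329 minutes
Remaining: 323 - 329 = -6
Negative → add 24×60 = 1434
Hours: 23, Minutes: 54


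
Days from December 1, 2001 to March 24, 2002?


113 days

From December 1, 2001 to March 24, 2002
Rest of December 2001: 31 - 1 = 30
Full months: January 31, February 2002 28
Days into March 2002: 24
Total = 30 + 31 + 28 + 24 = 113 days


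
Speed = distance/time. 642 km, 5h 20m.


Distance: 642 km
Time: 5h 20m = 320 min = 320/60 = 16/3 hours
Speed = 642 ÷ (16/3) = 642 × 3 / 16 = 1926/16 ≈ 120.4 km/h

120.4 km/h


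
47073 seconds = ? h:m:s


13h 4m 33s

Hours: 47073 ÷ 3600 = 13 remainder 273
Minutes: 273 ÷ 60 = 4 remainder 33
Seconds: 33


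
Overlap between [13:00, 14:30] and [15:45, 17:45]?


Meeting A: 780-870 (in minutes from midnight)
Meeting B: 945-1065
Overlap start = max(780, 945) = 945
Overlap end = min(870, 1065) = 870
Overlap = max(0, 870 - 945) = 0 min

0 minutes


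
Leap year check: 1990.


Rules: divisible by 4 AND (not by 100 OR by 400)
1990 ÷ 4 = 497 remainder 2 → not divisible by 4
Not divisible by 4 → not a leap year

No


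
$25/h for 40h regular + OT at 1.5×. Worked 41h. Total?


Regular: 40h × $25 = $1000.00
Overtime: 41 - 40 = 1h
OT pay: 1h × $25 × 1.5 = $37.50
Total = $1000.00 + $37.50 = $1037.50

$1037.50


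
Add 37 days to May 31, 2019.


July 7, 2019

Start: May 31, 2019
Add 37 days
May 31 → June 1: 31 - 31 + 1 = 1 days (37 - 1 = 36 left)
June 1 → July 1: 30 - 1 + 1 = 30 days (36 - 30 = 6 left)
July 1 + 6 = July 7, 2019


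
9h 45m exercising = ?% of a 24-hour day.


40.6%

Time: 585 minutes
Day: 1440 minutes
Percentage = (585/1440) × 100 ≈ 40.6%


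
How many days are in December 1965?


31 days

Month: December (month 12)
December has 31 days


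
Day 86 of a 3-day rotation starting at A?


Shifts: A, B, C
Start: A (index 0)
Day 86: (0 + 86 - 1) mod 3
= 85 mod 3
= 1
Index 1 → shift B

Shift B


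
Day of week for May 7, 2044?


Zeller's congruence:
q=7, m=5, k=44, j=20
h = (7 + ⌊13×6/5⌋ + 44 + ⌊44/4⌋ + ⌊20/4⌋ - 2×20) mod 7
= (7 + 15 + 44 + 11 + 5 - 40) mod 7
= 42 mod 7 = 0
h=0 → Saturday

Saturday


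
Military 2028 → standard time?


8:28 PM

Hour: 20
20 - 12 = 8 → PM


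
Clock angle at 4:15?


37.5°

Hour hand = 4×30 + 15×0.5 = 127.5°
Minute hand = 15×6 = 90°
Difference = |127.5 - 90| = 37.5°


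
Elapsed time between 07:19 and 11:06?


3h 47m

End time in minutes: 11×60 + 6 = 666
Start time in minutes: 7×60 + 19 = 439
Difference = 666 - 439 = 227 minutes
= 3 hours 47 minutes


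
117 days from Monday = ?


Start: Monday (index 0)
(0 + 117) mod 7
= 117 mod 7
= 5
Index 5 → Saturday

Saturday


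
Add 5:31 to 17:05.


Start: 1025 minutes from midnight
Add: 331 minutes
Total: 1356 minutes
Hours: 1356 ÷ 60 = 22 remainder 36

22:36


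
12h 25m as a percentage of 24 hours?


0.5174 (51.74%)

Total minutes: 12×60 + 25 = 745
Day = 24×60 = 1440 minutes
Fraction = 745/1440 ≈ 0.5174
As a percentage: 745/1440 × 100 ≈ 51.74%


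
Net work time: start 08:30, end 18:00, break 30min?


Total time = (18×60+0) - (8×60+30)
= 1080 - 510 = 570 min
Minus break: 570 - 30 = 540 min
= 9h 0m

9h 0m (540 minutes)


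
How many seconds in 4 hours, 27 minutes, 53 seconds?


16073 seconds

Hours: 4 × 3600 = 14400
Minutes: 27 × 60 = 1620
Seconds: 53
Total = 14400 + 1620 + 53 = 16073


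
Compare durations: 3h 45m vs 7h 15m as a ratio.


Duration 1: 225 minutes
Duration 2: 435 minutes
Ratio = 225:435
GCD = 15
Simplified = 15:29
As a decimal: 15/29 ≈ 0.52

15:29 (0.52)


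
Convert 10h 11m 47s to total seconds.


36707 seconds

Hours: 10 × 3600 = 36000
Minutes: 11 × 60 = 660
Seconds: 47
Total = 36000 + 660 + 47 = 36707


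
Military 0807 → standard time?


Hour: 8
8 < 12 → AM

8:07 AM


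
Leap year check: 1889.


Rules: divisible by 4 AND (not by 100 OR by 400)
1889 ÷ 4 = 472 remainder 1 → not divisible by 4
Not divisible by 4 → not a leap year

No


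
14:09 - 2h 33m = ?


Start: 849 minutes from midnight
Subtract: 153 minutes
Remaining: 849 - 153 = 696
Hours: 11, Minutes: 36

11:36


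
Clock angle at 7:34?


Hour hand = 7×30 + 34×0.5 = 227.0°
Minute hand = 34×6 = 204°
Difference = |227.0 - 204| = 23.0°

23.0°


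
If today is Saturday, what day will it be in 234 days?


Tuesday

Start: Saturday (index 5)
(5 + 234) mod 7
= 239 mod 7
= 1
Index 1 → Tuesday


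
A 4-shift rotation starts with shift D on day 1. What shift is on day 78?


Shift A

Shifts: A, B, C, D
Start: D (index 3)
Day 78: (3 + 78 - 1) mod 4
= 80 mod 4
= 0
Index 0 → shift A


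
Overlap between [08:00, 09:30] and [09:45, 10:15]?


Meeting A: 480-570 (in minutes from midnight)
Meeting B: 585-615
Overlap start = max(480, 585) = 585
Overlap end = min(570, 615) = 570
Overlap = max(0, 570 - 585) = 0 min

0 minutes


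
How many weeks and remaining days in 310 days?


44 weeks 2 days

Weeks: 310 ÷ 7 = 44 remainder 2


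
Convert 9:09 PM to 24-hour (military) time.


Input: 9:09 PM
PM: 9 + 12 = 21

21:09


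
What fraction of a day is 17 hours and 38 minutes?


0.7347 (73.47%)

Total minutes: 17×60 + 38 = 1058
Day = 24×60 = 1440 minutes
Fraction = 1058/1440 ≈ 0.7347
As a percentage: 1058/1440 × 100 ≈ 73.47%


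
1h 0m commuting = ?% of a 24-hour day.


4.2%

Time: 60 minutes
Day: 1440 minutes
Percentage = (60/1440) × 100 ≈ 4.2%


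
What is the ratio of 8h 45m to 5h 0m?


7:4 (1.75)

Duration 1: 525 minutes
Duration 2: 300 minutes
Ratio = 525:300
GCD = 75
Simplified = 7:4
As a decimal: 7/4 = 1.75


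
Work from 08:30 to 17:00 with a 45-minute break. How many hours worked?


7h 45m (465 minutes)

Total time = (17×60+0) - (8×60+30)
= 1020 - 510 = 510 min
Minus break: 510 - 45 = 465 min
= 7h 45m


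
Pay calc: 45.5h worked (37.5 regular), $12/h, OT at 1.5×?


Regular: 37.5h × $12 = $450.00
Overtime: 45.5 - 37.5 = 8.0h
OT pay: 8.0h × $12 × 1.5 = $144.00
Total = $450.00 + $144.00 = $594.00

$594.00


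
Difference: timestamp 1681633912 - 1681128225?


Difference = 1681633912 - 1681128225 = 505687 seconds
In hours: 505687 / 3600 ≈ 140.5
In days: 505687 / 86400 ≈ 5.85

505687 seconds (140.5 hours / 5.85 days)


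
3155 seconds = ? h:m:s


Hours: 3155 ÷ 3600 = 0 remainder 3155
Minutes: 3155 ÷ 60 = 52 remainder 35
Seconds: 35

0h 52m 35s


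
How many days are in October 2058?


31 days

Month: October (month 10)
October has 31 days


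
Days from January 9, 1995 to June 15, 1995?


From January 9, 1995 to June 15, 1995
Rest of January 1995: 31 - 9 = 22
Full months: February 1995 28, March 31, April 30, May 31
Days into June 1995: 15
Total = 22 + 28 + 31 + 30 + 31 + 15 = 157 days

157 days


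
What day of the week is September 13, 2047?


Friday

Zeller's congruence:
q=13, m=9, k=47, j=20
h = (13 + ⌊13×10/5⌋ + 47 + ⌊47/4⌋ + ⌊20/4⌋ - 2×20) mod 7
= (13 + 26 + 47 + 11 + 5 - 40) mod 7
= 62 mod 7 = 6
h=6 → Friday


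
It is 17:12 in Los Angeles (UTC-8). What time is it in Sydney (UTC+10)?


11:12 (next day)

Time difference = UTC+10 - UTC-8 = +18 hours
New hour = (17 + 18) mod 24
= 35 mod 24 = 11
Minutes unchanged → 11:12; 35 ≥ 24 → next day
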